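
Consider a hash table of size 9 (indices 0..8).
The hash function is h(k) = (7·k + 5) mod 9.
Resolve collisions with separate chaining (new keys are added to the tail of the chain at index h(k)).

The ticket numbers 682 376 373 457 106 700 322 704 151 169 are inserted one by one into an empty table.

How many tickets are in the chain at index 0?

8

Insert 682: h=0, bucket 0 empty → new chain.
Insert 376: h=0, bucket 0 nonempty → append to chain.
Insert 373: h=6, bucket 6 empty → new chain.
Insert 457: h=0, bucket 0 nonempty → append to chain.
Insert 106: h=0, bucket 0 nonempty → append to chain.
Insert 700: h=0, bucket 0 nonempty → append to chain.
Insert 322: h=0, bucket 0 nonempty → append to chain.
Insert 704: h=1, bucket 1 empty → new chain.
Insert 151: h=0, bucket 0 nonempty → append to chain.
Insert 169: h=0, bucket 0 nonempty → append to chain.
Final buckets:
0: 682 -> 376 -> 457 -> 106 -> 700 -> 322 -> 151 -> 169
1: 704
2: .
3: .
4: .
5: .
6: 373
7: .
8: .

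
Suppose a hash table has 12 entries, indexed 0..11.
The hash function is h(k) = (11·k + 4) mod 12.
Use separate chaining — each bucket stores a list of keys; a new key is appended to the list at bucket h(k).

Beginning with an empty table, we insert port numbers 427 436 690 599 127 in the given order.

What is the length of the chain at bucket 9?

427 → bucket 9
436 → bucket 0
690 → bucket 10
599 → bucket 5
127 → bucket 9 (collision)
Final buckets:
0: 436
1: _
2: _
3: _
4: _
5: 599
6: _
7: _
8: _
9: 427 -> 127
10: 690
11: _

2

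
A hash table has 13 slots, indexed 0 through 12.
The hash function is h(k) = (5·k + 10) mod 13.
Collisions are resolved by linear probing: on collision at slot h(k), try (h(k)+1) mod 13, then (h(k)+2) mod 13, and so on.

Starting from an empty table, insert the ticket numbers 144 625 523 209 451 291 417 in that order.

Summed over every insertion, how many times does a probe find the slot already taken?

144 hashes to 2; slot 2 is free -> place at 2.
625 hashes to 2; 2 taken -> place at 3.
523 hashes to 12; slot 12 is free -> place at 12.
209 hashes to 2; 2,3 taken -> place at 4.
451 hashes to 3; 3,4 taken -> place at 5.
291 hashes to 9; slot 9 is free -> place at 9.
417 hashes to 2; 2,3,4,5 taken -> place at 6.
Table: [-, -, 144, 625, 209, 451, 417, -, -, 291, -, -, 523]

9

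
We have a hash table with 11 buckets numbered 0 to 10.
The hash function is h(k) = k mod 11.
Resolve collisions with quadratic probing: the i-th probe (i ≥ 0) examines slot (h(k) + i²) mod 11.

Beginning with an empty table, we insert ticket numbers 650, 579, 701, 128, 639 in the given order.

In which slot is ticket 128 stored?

0

Insert 650: h=1, slot 1 empty -> index 1.
Insert 579: h=7, slot 7 empty -> index 7.
Insert 701: h=8, slot 8 empty -> index 8.
Insert 128: h=7, slots 7,8 occupied -> index 0.
Insert 639: h=1, slot 1 occupied -> index 2.
Table: [128, 650, 639, ∅, ∅, ∅, ∅, 579, 701, ∅, ∅]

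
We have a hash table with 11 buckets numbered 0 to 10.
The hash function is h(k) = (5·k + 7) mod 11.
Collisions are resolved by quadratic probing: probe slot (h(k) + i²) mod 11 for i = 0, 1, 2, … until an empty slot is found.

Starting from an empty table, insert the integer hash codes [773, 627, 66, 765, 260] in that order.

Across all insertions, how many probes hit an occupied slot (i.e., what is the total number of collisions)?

1

773: h=0 -> slot 0
627: h=7 -> slot 7
66: h=7, probe 7,8 -> slot 8
765: h=4 -> slot 4
260: h=9 -> slot 9
Table: [773, ., ., ., 765, ., ., 627, 66, 260, .]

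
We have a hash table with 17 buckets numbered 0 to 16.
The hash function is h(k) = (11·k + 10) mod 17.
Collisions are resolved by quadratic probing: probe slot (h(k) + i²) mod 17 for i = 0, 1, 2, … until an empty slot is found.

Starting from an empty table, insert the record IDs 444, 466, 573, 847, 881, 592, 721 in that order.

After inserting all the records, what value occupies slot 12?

881

444 hashes to 15; slot 15 is free => place at 15.
466 hashes to 2; slot 2 is free => place at 2.
573 hashes to 6; slot 6 is free => place at 6.
847 hashes to 11; slot 11 is free => place at 11.
881 hashes to 11; 11 taken => place at 12.
592 hashes to 11; 11,12,15 taken => place at 3.
721 hashes to 2; 2,3,6,11 taken => place at 1.
Table: [_, 721, 466, 592, _, _, 573, _, _, _, _, 847, 881, _, _, 444, _]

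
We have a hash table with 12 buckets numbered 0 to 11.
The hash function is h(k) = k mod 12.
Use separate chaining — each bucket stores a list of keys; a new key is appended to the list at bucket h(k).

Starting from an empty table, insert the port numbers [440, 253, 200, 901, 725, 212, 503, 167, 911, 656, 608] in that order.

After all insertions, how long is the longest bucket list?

5

Insert 440: h=8, bucket 8 empty -> new chain.
Insert 253: h=1, bucket 1 empty -> new chain.
Insert 200: h=8, bucket 8 nonempty -> append to chain.
Insert 901: h=1, bucket 1 nonempty -> append to chain.
Insert 725: h=5, bucket 5 empty -> new chain.
Insert 212: h=8, bucket 8 nonempty -> append to chain.
Insert 503: h=11, bucket 11 empty -> new chain.
Insert 167: h=11, bucket 11 nonempty -> append to chain.
Insert 911: h=11, bucket 11 nonempty -> append to chain.
Insert 656: h=8, bucket 8 nonempty -> append to chain.
Insert 608: h=8, bucket 8 nonempty -> append to chain.
Final buckets:
0: .
1: 253 -> 901
2: .
3: .
4: .
5: 725
6: .
7: .
8: 440 -> 200 -> 212 -> 656 -> 608
9: .
10: .
11: 503 -> 167 -> 911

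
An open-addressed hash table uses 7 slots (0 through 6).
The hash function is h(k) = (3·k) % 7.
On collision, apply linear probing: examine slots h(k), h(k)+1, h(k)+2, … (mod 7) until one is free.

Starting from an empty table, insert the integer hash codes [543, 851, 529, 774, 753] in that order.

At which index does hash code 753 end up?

543 hashes to 5; slot 5 is free -> place at 5.
851 hashes to 5; 5 taken -> place at 6.
529 hashes to 5; 5,6 taken -> place at 0.
774 hashes to 5; 5,6,0 taken -> place at 1.
753 hashes to 5; 5,6,0,1 taken -> place at 2.
Table: [529, 774, 753, ., ., 543, 851]

2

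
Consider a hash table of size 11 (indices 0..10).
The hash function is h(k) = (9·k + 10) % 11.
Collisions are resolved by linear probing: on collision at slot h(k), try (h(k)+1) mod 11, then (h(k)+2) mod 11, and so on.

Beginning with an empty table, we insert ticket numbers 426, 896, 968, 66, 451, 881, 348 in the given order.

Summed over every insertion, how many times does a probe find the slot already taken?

5

Insert 426: h=5, slot 5 empty → index 5.
Insert 896: h=0, slot 0 empty → index 0.
Insert 968: h=10, slot 10 empty → index 10.
Insert 66: h=10, slots 10,0 occupied → index 1.
Insert 451: h=10, slots 10,0,1 occupied → index 2.
Insert 881: h=8, slot 8 empty → index 8.
Insert 348: h=7, slot 7 empty → index 7.
Table: [896, 66, 451, —, —, 426, —, 348, 881, —, 968]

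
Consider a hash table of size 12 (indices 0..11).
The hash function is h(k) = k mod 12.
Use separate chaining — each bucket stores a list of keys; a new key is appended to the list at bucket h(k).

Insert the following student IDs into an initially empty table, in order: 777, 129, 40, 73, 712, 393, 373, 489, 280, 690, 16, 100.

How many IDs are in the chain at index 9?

Insert 777: h=9, bucket 9 empty → new chain.
Insert 129: h=9, bucket 9 nonempty → append to chain.
Insert 40: h=4, bucket 4 empty → new chain.
Insert 73: h=1, bucket 1 empty → new chain.
Insert 712: h=4, bucket 4 nonempty → append to chain.
Insert 393: h=9, bucket 9 nonempty → append to chain.
Insert 373: h=1, bucket 1 nonempty → append to chain.
Insert 489: h=9, bucket 9 nonempty → append to chain.
Insert 280: h=4, bucket 4 nonempty → append to chain.
Insert 690: h=6, bucket 6 empty → new chain.
Insert 16: h=4, bucket 4 nonempty → append to chain.
Insert 100: h=4, bucket 4 nonempty → append to chain.
Final buckets:
0: —
1: 73 -> 373
2: —
3: —
4: 40 -> 712 -> 280 -> 16 -> 100
5: —
6: 690
7: —
8: —
9: 777 -> 129 -> 393 -> 489
10: —
11: —

4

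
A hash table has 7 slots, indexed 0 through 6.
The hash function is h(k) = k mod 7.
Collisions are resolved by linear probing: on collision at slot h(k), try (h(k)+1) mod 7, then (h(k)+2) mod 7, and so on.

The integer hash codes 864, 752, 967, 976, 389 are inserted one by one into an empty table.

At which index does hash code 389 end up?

864 hashes to 3; slot 3 is free -> place at 3.
752 hashes to 3; 3 taken -> place at 4.
967 hashes to 1; slot 1 is free -> place at 1.
976 hashes to 3; 3,4 taken -> place at 5.
389 hashes to 4; 4,5 taken -> place at 6.
Table: [., 967, ., 864, 752, 976, 389]

6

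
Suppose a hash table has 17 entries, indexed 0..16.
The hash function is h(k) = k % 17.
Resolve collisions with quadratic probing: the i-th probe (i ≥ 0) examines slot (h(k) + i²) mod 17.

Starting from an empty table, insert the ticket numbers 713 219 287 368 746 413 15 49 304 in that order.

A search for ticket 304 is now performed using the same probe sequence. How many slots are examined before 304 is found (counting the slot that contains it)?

7

Insert 713: h=16, slot 16 empty => index 16.
Insert 219: h=15, slot 15 empty => index 15.
Insert 287: h=15, slots 15,16 occupied => index 2.
Insert 368: h=11, slot 11 empty => index 11.
Insert 746: h=15, slots 15,16,2 occupied => index 7.
Insert 413: h=5, slot 5 empty => index 5.
Insert 15: h=15, slots 15,16,2,7 occupied => index 14.
Insert 49: h=15, slots 15,16,2,7,14 occupied => index 6.
Insert 304: h=15, slots 15,16,2,7,14,6 occupied => index 0.
Table: [304, -, 287, -, -, 413, 49, 746, -, -, -, 368, -, -, 15, 219, 713]
Lookup 304: h=15, probe 15,16,2,7,14,6,0 → found at 0.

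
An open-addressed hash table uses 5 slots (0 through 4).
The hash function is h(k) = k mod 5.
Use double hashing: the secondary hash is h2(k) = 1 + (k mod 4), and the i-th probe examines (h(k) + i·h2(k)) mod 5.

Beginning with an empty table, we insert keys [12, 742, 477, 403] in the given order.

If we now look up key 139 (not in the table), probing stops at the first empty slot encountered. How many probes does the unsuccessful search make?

4

Insert 12: h=2, slot 2 empty -> index 2.
Insert 742: h=2, h2=3, slot 2 occupied -> index 0.
Insert 477: h=2, h2=2, slot 2 occupied -> index 4.
Insert 403: h=3, slot 3 empty -> index 3.
Table: [742, ∅, 12, 403, 477]
Lookup 139: h=4, h2=4, probe 4,3,2,1 → slot 1 empty, not found.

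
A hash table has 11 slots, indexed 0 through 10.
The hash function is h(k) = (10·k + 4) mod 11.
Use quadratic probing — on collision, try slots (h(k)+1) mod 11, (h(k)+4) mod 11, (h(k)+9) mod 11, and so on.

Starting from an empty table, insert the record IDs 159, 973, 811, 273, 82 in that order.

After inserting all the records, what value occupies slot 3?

82

159: h=10 -> slot 10
973: h=10, probe 10,0 -> slot 0
811: h=7 -> slot 7
273: h=6 -> slot 6
82: h=10, probe 10,0,3 -> slot 3
Table: [973, ., ., 82, ., ., 273, 811, ., ., 159]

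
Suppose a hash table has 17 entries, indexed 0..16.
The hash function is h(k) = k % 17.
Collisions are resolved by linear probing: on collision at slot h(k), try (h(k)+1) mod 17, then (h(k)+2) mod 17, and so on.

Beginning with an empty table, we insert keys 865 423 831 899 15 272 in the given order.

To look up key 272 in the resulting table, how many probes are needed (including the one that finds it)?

4

865: h=15 → slot 15
423: h=15, probe 15,16 → slot 16
831: h=15, probe 15,16,0 → slot 0
899: h=15, probe 15,16,0,1 → slot 1
15: h=15, probe 15,16,0,1,2 → slot 2
272: h=0, probe 0,1,2,3 → slot 3
Table: [831, 899, 15, 272, -, -, -, -, -, -, -, -, -, -, -, 865, 423]
Lookup 272: h=0, probe 0,1,2,3 → found at 3.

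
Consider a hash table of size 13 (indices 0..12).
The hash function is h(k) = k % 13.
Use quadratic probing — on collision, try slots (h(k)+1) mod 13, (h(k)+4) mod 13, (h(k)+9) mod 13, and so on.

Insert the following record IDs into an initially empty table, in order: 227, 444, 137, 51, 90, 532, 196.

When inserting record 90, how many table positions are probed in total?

2

227 hashes to 6; slot 6 is free -> place at 6.
444 hashes to 2; slot 2 is free -> place at 2.
137 hashes to 7; slot 7 is free -> place at 7.
51 hashes to 12; slot 12 is free -> place at 12.
90 hashes to 12; 12 taken -> place at 0.
532 hashes to 12; 12,0 taken -> place at 3.
196 hashes to 1; slot 1 is free -> place at 1.
Table: [90, 196, 444, 532, ∅, ∅, 227, 137, ∅, ∅, ∅, ∅, 51]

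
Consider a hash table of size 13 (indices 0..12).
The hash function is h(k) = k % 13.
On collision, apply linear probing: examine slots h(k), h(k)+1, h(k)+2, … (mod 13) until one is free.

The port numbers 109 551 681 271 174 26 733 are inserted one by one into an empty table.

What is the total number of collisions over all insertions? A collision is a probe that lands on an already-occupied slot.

10

109: h=5 -> slot 5
551: h=5, probe 5,6 -> slot 6
681: h=5, probe 5,6,7 -> slot 7
271: h=11 -> slot 11
174: h=5, probe 5,6,7,8 -> slot 8
26: h=0 -> slot 0
733: h=5, probe 5,6,7,8,9 -> slot 9
Table: [26, _, _, _, _, 109, 551, 681, 174, 733, _, 271, _]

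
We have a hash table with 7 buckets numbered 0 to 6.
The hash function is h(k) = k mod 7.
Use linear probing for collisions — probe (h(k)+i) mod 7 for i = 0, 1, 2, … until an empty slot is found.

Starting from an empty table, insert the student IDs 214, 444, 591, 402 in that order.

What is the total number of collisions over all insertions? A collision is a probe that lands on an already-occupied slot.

5

214 hashes to 4; slot 4 is free => place at 4.
444 hashes to 3; slot 3 is free => place at 3.
591 hashes to 3; 3,4 taken => place at 5.
402 hashes to 3; 3,4,5 taken => place at 6.
Table: [_, _, _, 444, 214, 591, 402]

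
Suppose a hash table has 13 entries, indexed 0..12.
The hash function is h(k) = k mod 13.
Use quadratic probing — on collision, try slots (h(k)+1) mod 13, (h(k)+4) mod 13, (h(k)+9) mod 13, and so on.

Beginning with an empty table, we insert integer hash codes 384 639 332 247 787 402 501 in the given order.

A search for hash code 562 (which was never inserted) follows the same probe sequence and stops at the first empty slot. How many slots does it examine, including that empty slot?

2

Insert 384: h=7, slot 7 empty → index 7.
Insert 639: h=2, slot 2 empty → index 2.
Insert 332: h=7, slot 7 occupied → index 8.
Insert 247: h=0, slot 0 empty → index 0.
Insert 787: h=7, slots 7,8 occupied → index 11.
Insert 402: h=12, slot 12 empty → index 12.
Insert 501: h=7, slots 7,8,11 occupied → index 3.
Table: [247, _, 639, 501, _, _, _, 384, 332, _, _, 787, 402]
Lookup 562: h=3, probe 3,4 → slot 4 empty, not found.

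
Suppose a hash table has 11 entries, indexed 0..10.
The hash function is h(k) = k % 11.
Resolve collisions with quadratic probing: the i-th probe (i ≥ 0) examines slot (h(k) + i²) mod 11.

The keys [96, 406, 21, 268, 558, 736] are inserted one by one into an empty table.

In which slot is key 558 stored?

9

Insert 96: h=8, slot 8 empty => index 8.
Insert 406: h=10, slot 10 empty => index 10.
Insert 21: h=10, slot 10 occupied => index 0.
Insert 268: h=4, slot 4 empty => index 4.
Insert 558: h=8, slot 8 occupied => index 9.
Insert 736: h=10, slots 10,0 occupied => index 3.
Table: [21, -, -, 736, 268, -, -, -, 96, 558, 406]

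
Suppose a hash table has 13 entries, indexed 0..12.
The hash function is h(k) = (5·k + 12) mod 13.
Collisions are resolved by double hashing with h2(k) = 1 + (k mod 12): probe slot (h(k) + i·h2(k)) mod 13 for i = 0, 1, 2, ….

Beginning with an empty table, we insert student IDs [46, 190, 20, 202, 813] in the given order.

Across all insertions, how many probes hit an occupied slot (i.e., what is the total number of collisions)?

Insert 46: h=8, slot 8 empty → index 8.
Insert 190: h=0, slot 0 empty → index 0.
Insert 20: h=8, h2=9, slot 8 occupied → index 4.
Insert 202: h=8, h2=11, slot 8 occupied → index 6.
Insert 813: h=8, h2=10, slot 8 occupied → index 5.
Table: [190, _, _, _, 20, 813, 202, _, 46, _, _, _, _]

3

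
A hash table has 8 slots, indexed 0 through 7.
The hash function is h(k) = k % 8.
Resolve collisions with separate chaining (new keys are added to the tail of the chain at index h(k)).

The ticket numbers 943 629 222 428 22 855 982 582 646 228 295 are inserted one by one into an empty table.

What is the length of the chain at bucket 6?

Insert 943: h=7, bucket 7 empty → new chain.
Insert 629: h=5, bucket 5 empty → new chain.
Insert 222: h=6, bucket 6 empty → new chain.
Insert 428: h=4, bucket 4 empty → new chain.
Insert 22: h=6, bucket 6 nonempty → append to chain.
Insert 855: h=7, bucket 7 nonempty → append to chain.
Insert 982: h=6, bucket 6 nonempty → append to chain.
Insert 582: h=6, bucket 6 nonempty → append to chain.
Insert 646: h=6, bucket 6 nonempty → append to chain.
Insert 228: h=4, bucket 4 nonempty → append to chain.
Insert 295: h=7, bucket 7 nonempty → append to chain.
Final buckets:
0: _
1: _
2: _
3: _
4: 428 -> 228
5: 629
6: 222 -> 22 -> 982 -> 582 -> 646
7: 943 -> 855 -> 295

5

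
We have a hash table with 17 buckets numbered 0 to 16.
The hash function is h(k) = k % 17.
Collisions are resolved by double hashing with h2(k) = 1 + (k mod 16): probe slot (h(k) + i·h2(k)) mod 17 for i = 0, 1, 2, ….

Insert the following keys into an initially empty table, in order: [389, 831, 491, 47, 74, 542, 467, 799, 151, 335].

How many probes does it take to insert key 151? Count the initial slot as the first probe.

389: h=15 => slot 15
831: h=15, h2=16, probe 15,14 => slot 14
491: h=15, h2=12, probe 15,10 => slot 10
47: h=13 => slot 13
74: h=6 => slot 6
542: h=15, h2=15, probe 15,13,11 => slot 11
467: h=8 => slot 8
799: h=0 => slot 0
151: h=15, h2=8, probe 15,6,14,5 => slot 5
335: h=12 => slot 12
Table: [799, —, —, —, —, 151, 74, —, 467, —, 491, 542, 335, 47, 831, 389, —]

4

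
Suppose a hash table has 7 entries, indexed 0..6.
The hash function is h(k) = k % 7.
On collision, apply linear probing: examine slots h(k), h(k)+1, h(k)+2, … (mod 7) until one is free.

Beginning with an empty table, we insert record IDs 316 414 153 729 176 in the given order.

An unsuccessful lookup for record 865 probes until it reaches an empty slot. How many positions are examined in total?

316 hashes to 1; slot 1 is free => place at 1.
414 hashes to 1; 1 taken => place at 2.
153 hashes to 6; slot 6 is free => place at 6.
729 hashes to 1; 1,2 taken => place at 3.
176 hashes to 1; 1,2,3 taken => place at 4.
Table: [—, 316, 414, 729, 176, —, 153]
Lookup 865: h=4, probe 4,5 → slot 5 empty, not found.

2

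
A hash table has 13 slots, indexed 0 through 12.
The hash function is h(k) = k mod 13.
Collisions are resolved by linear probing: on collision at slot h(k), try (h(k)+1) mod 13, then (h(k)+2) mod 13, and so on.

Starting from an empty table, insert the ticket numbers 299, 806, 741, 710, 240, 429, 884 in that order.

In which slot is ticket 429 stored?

Insert 299: h=0, slot 0 empty -> index 0.
Insert 806: h=0, slot 0 occupied -> index 1.
Insert 741: h=0, slots 0,1 occupied -> index 2.
Insert 710: h=8, slot 8 empty -> index 8.
Insert 240: h=6, slot 6 empty -> index 6.
Insert 429: h=0, slots 0,1,2 occupied -> index 3.
Insert 884: h=0, slots 0,1,2,3 occupied -> index 4.
Table: [299, 806, 741, 429, 884, -, 240, -, 710, -, -, -, -]

3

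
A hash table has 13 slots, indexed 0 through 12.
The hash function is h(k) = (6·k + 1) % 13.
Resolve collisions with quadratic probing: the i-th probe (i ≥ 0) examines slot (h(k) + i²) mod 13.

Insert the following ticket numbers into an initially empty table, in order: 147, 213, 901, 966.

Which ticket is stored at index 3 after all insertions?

Insert 147: h=12, slot 12 empty -> index 12.
Insert 213: h=5, slot 5 empty -> index 5.
Insert 901: h=12, slot 12 occupied -> index 0.
Insert 966: h=12, slots 12,0 occupied -> index 3.
Table: [901, _, _, 966, _, 213, _, _, _, _, _, _, 147]

966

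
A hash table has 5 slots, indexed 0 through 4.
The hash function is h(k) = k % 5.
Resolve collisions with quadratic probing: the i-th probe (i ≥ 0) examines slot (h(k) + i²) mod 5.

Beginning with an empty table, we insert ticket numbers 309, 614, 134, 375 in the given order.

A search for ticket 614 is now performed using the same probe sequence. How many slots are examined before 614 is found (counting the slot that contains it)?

309: h=4 → slot 4
614: h=4, probe 4,0 → slot 0
134: h=4, probe 4,0,3 → slot 3
375: h=0, probe 0,1 → slot 1
Table: [614, 375, ∅, 134, 309]
Lookup 614: h=4, probe 4,0 → found at 0.

2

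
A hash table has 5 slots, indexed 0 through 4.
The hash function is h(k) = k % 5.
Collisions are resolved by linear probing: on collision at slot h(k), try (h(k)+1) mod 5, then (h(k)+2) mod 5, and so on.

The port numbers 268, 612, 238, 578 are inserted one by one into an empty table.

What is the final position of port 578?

Insert 268: h=3, slot 3 empty → index 3.
Insert 612: h=2, slot 2 empty → index 2.
Insert 238: h=3, slot 3 occupied → index 4.
Insert 578: h=3, slots 3,4 occupied → index 0.
Table: [578, -, 612, 268, 238]

0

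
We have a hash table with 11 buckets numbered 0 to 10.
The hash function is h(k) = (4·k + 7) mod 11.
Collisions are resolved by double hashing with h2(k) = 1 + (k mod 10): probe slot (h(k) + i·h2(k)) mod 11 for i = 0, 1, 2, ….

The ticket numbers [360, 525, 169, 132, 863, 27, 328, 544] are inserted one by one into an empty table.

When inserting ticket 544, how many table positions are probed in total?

3

360: h=6 → slot 6
525: h=6, h2=6, probe 6,1 → slot 1
169: h=1, h2=10, probe 1,0 → slot 0
132: h=7 → slot 7
863: h=5 → slot 5
27: h=5, h2=8, probe 5,2 → slot 2
328: h=10 → slot 10
544: h=5, h2=5, probe 5,10,4 → slot 4
Table: [169, 525, 27, _, 544, 863, 360, 132, _, _, 328]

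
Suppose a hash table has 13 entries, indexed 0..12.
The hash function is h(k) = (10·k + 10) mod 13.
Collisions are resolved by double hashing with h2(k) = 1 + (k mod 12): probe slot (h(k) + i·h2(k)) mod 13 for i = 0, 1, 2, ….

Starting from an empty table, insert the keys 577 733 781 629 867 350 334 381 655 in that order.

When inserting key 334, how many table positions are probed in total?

577 hashes to 8; slot 8 is free => place at 8.
733 hashes to 8, h2=2; 8 taken => place at 10.
781 hashes to 7; slot 7 is free => place at 7.
629 hashes to 8, h2=6; 8 taken => place at 1.
867 hashes to 9; slot 9 is free => place at 9.
350 hashes to 0; slot 0 is free => place at 0.
334 hashes to 9, h2=11; 9,7 taken => place at 5.
381 hashes to 11; slot 11 is free => place at 11.
655 hashes to 8, h2=8; 8 taken => place at 3.
Table: [350, 629, _, 655, _, 334, _, 781, 577, 867, 733, 381, _]

3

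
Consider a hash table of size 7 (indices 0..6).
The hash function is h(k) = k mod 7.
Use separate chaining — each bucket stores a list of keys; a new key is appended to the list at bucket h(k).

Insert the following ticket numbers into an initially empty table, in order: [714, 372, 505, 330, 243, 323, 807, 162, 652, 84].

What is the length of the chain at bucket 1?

714 → bucket 0
372 → bucket 1
505 → bucket 1 (collision)
330 → bucket 1 (collision)
243 → bucket 5
323 → bucket 1 (collision)
807 → bucket 2
162 → bucket 1 (collision)
652 → bucket 1 (collision)
84 → bucket 0 (collision)
Final buckets:
0: 714 -> 84
1: 372 -> 505 -> 330 -> 323 -> 162 -> 652
2: 807
3: .
4: .
5: 243
6: .

6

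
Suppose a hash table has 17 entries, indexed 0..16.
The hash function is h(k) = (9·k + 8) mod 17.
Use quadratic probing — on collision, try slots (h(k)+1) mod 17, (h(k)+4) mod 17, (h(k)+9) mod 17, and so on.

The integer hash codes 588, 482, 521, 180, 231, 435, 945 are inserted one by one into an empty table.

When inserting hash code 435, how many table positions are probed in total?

588: h=13 → slot 13
482: h=11 → slot 11
521: h=5 → slot 5
180: h=13, probe 13,14 → slot 14
231: h=13, probe 13,14,0 → slot 0
435: h=13, probe 13,14,0,5,12 → slot 12
945: h=13, probe 13,14,0,5,12,4 → slot 4
Table: [231, ., ., ., 945, 521, ., ., ., ., ., 482, 435, 588, 180, ., .]

5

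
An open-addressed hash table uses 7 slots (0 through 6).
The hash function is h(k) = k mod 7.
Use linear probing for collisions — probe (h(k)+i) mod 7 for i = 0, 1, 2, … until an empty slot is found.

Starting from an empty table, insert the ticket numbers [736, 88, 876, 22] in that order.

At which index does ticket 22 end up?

736: h=1 -> slot 1
88: h=4 -> slot 4
876: h=1, probe 1,2 -> slot 2
22: h=1, probe 1,2,3 -> slot 3
Table: [∅, 736, 876, 22, 88, ∅, ∅]

3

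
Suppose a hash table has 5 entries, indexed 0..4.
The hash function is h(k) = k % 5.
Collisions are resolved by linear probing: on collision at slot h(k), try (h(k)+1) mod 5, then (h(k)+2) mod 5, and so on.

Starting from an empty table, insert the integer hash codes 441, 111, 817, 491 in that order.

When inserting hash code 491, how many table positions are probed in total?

4

441 hashes to 1; slot 1 is free → place at 1.
111 hashes to 1; 1 taken → place at 2.
817 hashes to 2; 2 taken → place at 3.
491 hashes to 1; 1,2,3 taken → place at 4.
Table: [-, 441, 111, 817, 491]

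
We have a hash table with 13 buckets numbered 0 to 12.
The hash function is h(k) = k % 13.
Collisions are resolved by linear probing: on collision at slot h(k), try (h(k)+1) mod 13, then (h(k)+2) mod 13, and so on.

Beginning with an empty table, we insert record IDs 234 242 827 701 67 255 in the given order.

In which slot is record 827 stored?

9

234: h=0 → slot 0
242: h=8 → slot 8
827: h=8, probe 8,9 → slot 9
701: h=12 → slot 12
67: h=2 → slot 2
255: h=8, probe 8,9,10 → slot 10
Table: [234, _, 67, _, _, _, _, _, 242, 827, 255, _, 701]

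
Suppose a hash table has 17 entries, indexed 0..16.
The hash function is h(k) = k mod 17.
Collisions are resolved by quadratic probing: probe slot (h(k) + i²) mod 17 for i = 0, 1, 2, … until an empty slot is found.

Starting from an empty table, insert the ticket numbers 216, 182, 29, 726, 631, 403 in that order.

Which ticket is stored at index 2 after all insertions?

631

216 hashes to 12; slot 12 is free => place at 12.
182 hashes to 12; 12 taken => place at 13.
29 hashes to 12; 12,13 taken => place at 16.
726 hashes to 12; 12,13,16 taken => place at 4.
631 hashes to 2; slot 2 is free => place at 2.
403 hashes to 12; 12,13,16,4 taken => place at 11.
Table: [-, -, 631, -, 726, -, -, -, -, -, -, 403, 216, 182, -, -, 29]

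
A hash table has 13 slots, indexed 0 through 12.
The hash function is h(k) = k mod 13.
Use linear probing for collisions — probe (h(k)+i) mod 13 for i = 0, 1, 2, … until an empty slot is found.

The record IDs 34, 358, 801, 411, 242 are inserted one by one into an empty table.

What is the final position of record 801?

34 hashes to 8; slot 8 is free -> place at 8.
358 hashes to 7; slot 7 is free -> place at 7.
801 hashes to 8; 8 taken -> place at 9.
411 hashes to 8; 8,9 taken -> place at 10.
242 hashes to 8; 8,9,10 taken -> place at 11.
Table: [., ., ., ., ., ., ., 358, 34, 801, 411, 242, .]

9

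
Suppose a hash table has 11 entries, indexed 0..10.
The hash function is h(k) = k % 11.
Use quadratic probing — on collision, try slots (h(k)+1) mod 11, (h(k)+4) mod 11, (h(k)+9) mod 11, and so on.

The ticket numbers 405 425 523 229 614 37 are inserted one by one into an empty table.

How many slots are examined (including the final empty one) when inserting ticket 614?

405: h=9 -> slot 9
425: h=7 -> slot 7
523: h=6 -> slot 6
229: h=9, probe 9,10 -> slot 10
614: h=9, probe 9,10,2 -> slot 2
37: h=4 -> slot 4
Table: [∅, ∅, 614, ∅, 37, ∅, 523, 425, ∅, 405, 229]

3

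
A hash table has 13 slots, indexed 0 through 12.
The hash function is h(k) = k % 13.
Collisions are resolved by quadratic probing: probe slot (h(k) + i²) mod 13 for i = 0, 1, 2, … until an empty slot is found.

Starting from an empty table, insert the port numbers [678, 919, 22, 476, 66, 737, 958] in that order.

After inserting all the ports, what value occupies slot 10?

22

678 hashes to 2; slot 2 is free => place at 2.
919 hashes to 9; slot 9 is free => place at 9.
22 hashes to 9; 9 taken => place at 10.
476 hashes to 8; slot 8 is free => place at 8.
66 hashes to 1; slot 1 is free => place at 1.
737 hashes to 9; 9,10 taken => place at 0.
958 hashes to 9; 9,10,0 taken => place at 5.
Table: [737, 66, 678, ., ., 958, ., ., 476, 919, 22, ., .]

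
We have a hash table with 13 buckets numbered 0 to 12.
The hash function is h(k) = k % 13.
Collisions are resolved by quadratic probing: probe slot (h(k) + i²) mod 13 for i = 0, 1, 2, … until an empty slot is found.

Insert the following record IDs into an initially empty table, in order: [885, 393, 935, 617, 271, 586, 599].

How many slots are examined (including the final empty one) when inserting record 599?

3

Insert 885: h=1, slot 1 empty => index 1.
Insert 393: h=3, slot 3 empty => index 3.
Insert 935: h=12, slot 12 empty => index 12.
Insert 617: h=6, slot 6 empty => index 6.
Insert 271: h=11, slot 11 empty => index 11.
Insert 586: h=1, slot 1 occupied => index 2.
Insert 599: h=1, slots 1,2 occupied => index 5.
Table: [∅, 885, 586, 393, ∅, 599, 617, ∅, ∅, ∅, ∅, 271, 935]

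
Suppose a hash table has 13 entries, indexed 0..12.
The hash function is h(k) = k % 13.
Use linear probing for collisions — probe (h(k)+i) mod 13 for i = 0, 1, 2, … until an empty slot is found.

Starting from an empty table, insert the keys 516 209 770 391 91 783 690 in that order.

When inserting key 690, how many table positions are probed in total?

5

516 hashes to 9; slot 9 is free => place at 9.
209 hashes to 1; slot 1 is free => place at 1.
770 hashes to 3; slot 3 is free => place at 3.
391 hashes to 1; 1 taken => place at 2.
91 hashes to 0; slot 0 is free => place at 0.
783 hashes to 3; 3 taken => place at 4.
690 hashes to 1; 1,2,3,4 taken => place at 5.
Table: [91, 209, 391, 770, 783, 690, ∅, ∅, ∅, 516, ∅, ∅, ∅]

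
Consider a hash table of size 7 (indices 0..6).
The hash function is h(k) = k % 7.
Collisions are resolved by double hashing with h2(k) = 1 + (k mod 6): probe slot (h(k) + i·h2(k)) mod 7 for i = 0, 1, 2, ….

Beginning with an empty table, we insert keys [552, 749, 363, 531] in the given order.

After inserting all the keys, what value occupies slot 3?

552 hashes to 6; slot 6 is free -> place at 6.
749 hashes to 0; slot 0 is free -> place at 0.
363 hashes to 6, h2=4; 6 taken -> place at 3.
531 hashes to 6, h2=4; 6,3,0 taken -> place at 4.
Table: [749, -, -, 363, 531, -, 552]

363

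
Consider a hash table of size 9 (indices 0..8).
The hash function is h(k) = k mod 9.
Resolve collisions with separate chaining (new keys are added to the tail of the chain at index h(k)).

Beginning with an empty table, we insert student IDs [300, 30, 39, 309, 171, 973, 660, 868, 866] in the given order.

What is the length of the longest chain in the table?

300 → bucket 3
30 → bucket 3 (collision)
39 → bucket 3 (collision)
309 → bucket 3 (collision)
171 → bucket 0
973 → bucket 1
660 → bucket 3 (collision)
868 → bucket 4
866 → bucket 2
Final buckets:
0: 171
1: 973
2: 866
3: 300 -> 30 -> 39 -> 309 -> 660
4: 868
5: -
6: -
7: -
8: -

5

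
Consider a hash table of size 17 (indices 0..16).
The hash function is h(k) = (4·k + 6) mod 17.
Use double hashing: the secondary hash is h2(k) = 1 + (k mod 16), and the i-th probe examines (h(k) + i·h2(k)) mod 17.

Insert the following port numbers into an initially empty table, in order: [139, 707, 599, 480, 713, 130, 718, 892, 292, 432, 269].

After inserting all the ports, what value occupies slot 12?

707

139: h=1 -> slot 1
707: h=12 -> slot 12
599: h=5 -> slot 5
480: h=5, h2=1, probe 5,6 -> slot 6
713: h=2 -> slot 2
130: h=16 -> slot 16
718: h=5, h2=15, probe 5,3 -> slot 3
892: h=4 -> slot 4
292: h=1, h2=5, probe 1,6,11 -> slot 11
432: h=0 -> slot 0
269: h=11, h2=14, probe 11,8 -> slot 8
Table: [432, 139, 713, 718, 892, 599, 480, -, 269, -, -, 292, 707, -, -, -, 130]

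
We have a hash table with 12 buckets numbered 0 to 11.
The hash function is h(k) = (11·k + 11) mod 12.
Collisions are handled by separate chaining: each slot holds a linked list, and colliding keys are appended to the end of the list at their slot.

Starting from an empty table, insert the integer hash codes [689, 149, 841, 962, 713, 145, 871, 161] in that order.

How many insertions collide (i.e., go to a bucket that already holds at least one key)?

689 -> bucket 6
149 -> bucket 6 (collision)
841 -> bucket 10
962 -> bucket 9
713 -> bucket 6 (collision)
145 -> bucket 10 (collision)
871 -> bucket 4
161 -> bucket 6 (collision)
Final buckets:
0: —
1: —
2: —
3: —
4: 871
5: —
6: 689 -> 149 -> 713 -> 161
7: —
8: —
9: 962
10: 841 -> 145
11: —

4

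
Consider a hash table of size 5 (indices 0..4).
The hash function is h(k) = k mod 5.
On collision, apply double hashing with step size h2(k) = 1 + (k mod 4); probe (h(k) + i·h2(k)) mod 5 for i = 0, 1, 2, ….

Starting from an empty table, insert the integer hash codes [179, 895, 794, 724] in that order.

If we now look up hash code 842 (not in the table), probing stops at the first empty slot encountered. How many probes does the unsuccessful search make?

3

179 hashes to 4; slot 4 is free → place at 4.
895 hashes to 0; slot 0 is free → place at 0.
794 hashes to 4, h2=3; 4 taken → place at 2.
724 hashes to 4, h2=1; 4,0 taken → place at 1.
Table: [895, 724, 794, _, 179]
Lookup 842: h=2, h2=3, probe 2,0,3 → slot 3 empty, not found.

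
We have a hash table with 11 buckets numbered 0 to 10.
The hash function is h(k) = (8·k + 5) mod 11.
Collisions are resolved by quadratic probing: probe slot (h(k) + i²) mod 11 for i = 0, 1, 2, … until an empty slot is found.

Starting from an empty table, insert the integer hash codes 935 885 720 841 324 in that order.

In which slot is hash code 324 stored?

935 hashes to 5; slot 5 is free -> place at 5.
885 hashes to 1; slot 1 is free -> place at 1.
720 hashes to 1; 1 taken -> place at 2.
841 hashes to 1; 1,2,5 taken -> place at 10.
324 hashes to 1; 1,2,5,10 taken -> place at 6.
Table: [., 885, 720, ., ., 935, 324, ., ., ., 841]

6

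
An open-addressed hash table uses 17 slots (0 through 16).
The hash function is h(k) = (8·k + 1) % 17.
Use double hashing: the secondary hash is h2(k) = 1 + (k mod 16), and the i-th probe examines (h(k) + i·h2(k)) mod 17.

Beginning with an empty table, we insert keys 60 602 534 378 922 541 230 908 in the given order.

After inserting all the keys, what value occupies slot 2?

908

60: h=5 → slot 5
602: h=6 → slot 6
534: h=6, h2=7, probe 6,13 → slot 13
378: h=16 → slot 16
922: h=16, h2=11, probe 16,10 → slot 10
541: h=11 → slot 11
230: h=5, h2=7, probe 5,12 → slot 12
908: h=6, h2=13, probe 6,2 → slot 2
Table: [., ., 908, ., ., 60, 602, ., ., ., 922, 541, 230, 534, ., ., 378]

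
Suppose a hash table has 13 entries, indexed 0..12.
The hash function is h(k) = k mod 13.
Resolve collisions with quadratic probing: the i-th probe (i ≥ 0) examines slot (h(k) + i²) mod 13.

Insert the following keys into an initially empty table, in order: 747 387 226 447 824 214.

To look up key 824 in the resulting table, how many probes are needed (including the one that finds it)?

Insert 747: h=6, slot 6 empty -> index 6.
Insert 387: h=10, slot 10 empty -> index 10.
Insert 226: h=5, slot 5 empty -> index 5.
Insert 447: h=5, slots 5,6 occupied -> index 9.
Insert 824: h=5, slots 5,6,9 occupied -> index 1.
Insert 214: h=6, slot 6 occupied -> index 7.
Table: [_, 824, _, _, _, 226, 747, 214, _, 447, 387, _, _]
Lookup 824: h=5, probe 5,6,9,1 → found at 1.

4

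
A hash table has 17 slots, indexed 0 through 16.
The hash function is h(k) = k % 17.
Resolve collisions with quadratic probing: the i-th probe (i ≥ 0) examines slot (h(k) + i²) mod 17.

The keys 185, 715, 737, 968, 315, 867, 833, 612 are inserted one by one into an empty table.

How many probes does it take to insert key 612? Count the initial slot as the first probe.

185 hashes to 15; slot 15 is free => place at 15.
715 hashes to 1; slot 1 is free => place at 1.
737 hashes to 6; slot 6 is free => place at 6.
968 hashes to 16; slot 16 is free => place at 16.
315 hashes to 9; slot 9 is free => place at 9.
867 hashes to 0; slot 0 is free => place at 0.
833 hashes to 0; 0,1 taken => place at 4.
612 hashes to 0; 0,1,4,9,16 taken => place at 8.
Table: [867, 715, ∅, ∅, 833, ∅, 737, ∅, 612, 315, ∅, ∅, ∅, ∅, ∅, 185, 968]

6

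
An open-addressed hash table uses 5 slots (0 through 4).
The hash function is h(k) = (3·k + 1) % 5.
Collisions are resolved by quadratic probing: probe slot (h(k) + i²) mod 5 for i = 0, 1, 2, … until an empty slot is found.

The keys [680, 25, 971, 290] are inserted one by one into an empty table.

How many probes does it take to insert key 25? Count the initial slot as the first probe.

2

680 hashes to 1; slot 1 is free -> place at 1.
25 hashes to 1; 1 taken -> place at 2.
971 hashes to 4; slot 4 is free -> place at 4.
290 hashes to 1; 1,2 taken -> place at 0.
Table: [290, 680, 25, _, 971]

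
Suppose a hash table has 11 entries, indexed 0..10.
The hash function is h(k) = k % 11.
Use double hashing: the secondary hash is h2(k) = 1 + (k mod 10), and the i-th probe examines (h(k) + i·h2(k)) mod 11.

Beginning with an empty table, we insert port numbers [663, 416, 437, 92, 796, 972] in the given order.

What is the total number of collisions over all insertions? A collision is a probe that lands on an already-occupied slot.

663: h=3 => slot 3
416: h=9 => slot 9
437: h=8 => slot 8
92: h=4 => slot 4
796: h=4, h2=7, probe 4,0 => slot 0
972: h=4, h2=3, probe 4,7 => slot 7
Table: [796, —, —, 663, 92, —, —, 972, 437, 416, —]

2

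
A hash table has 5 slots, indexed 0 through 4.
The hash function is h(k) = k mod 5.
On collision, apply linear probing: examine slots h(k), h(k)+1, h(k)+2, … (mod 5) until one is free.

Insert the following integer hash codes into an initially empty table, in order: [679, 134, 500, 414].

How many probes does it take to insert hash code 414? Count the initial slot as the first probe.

Insert 679: h=4, slot 4 empty → index 4.
Insert 134: h=4, slot 4 occupied → index 0.
Insert 500: h=0, slot 0 occupied → index 1.
Insert 414: h=4, slots 4,0,1 occupied → index 2.
Table: [134, 500, 414, _, 679]

4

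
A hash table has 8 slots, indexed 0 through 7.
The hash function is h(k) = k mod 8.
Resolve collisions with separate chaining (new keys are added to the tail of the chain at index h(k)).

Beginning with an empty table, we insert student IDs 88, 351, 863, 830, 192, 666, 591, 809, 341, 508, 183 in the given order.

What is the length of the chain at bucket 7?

4

Insert 88: h=0, bucket 0 empty -> new chain.
Insert 351: h=7, bucket 7 empty -> new chain.
Insert 863: h=7, bucket 7 nonempty -> append to chain.
Insert 830: h=6, bucket 6 empty -> new chain.
Insert 192: h=0, bucket 0 nonempty -> append to chain.
Insert 666: h=2, bucket 2 empty -> new chain.
Insert 591: h=7, bucket 7 nonempty -> append to chain.
Insert 809: h=1, bucket 1 empty -> new chain.
Insert 341: h=5, bucket 5 empty -> new chain.
Insert 508: h=4, bucket 4 empty -> new chain.
Insert 183: h=7, bucket 7 nonempty -> append to chain.
Final buckets:
0: 88 -> 192
1: 809
2: 666
3: _
4: 508
5: 341
6: 830
7: 351 -> 863 -> 591 -> 183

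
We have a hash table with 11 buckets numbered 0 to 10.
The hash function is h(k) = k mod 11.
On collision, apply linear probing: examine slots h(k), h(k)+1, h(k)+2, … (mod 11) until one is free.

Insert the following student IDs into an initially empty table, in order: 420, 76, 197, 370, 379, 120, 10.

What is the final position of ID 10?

3

420 hashes to 2; slot 2 is free → place at 2.
76 hashes to 10; slot 10 is free → place at 10.
197 hashes to 10; 10 taken → place at 0.
370 hashes to 7; slot 7 is free → place at 7.
379 hashes to 5; slot 5 is free → place at 5.
120 hashes to 10; 10,0 taken → place at 1.
10 hashes to 10; 10,0,1,2 taken → place at 3.
Table: [197, 120, 420, 10, ., 379, ., 370, ., ., 76]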